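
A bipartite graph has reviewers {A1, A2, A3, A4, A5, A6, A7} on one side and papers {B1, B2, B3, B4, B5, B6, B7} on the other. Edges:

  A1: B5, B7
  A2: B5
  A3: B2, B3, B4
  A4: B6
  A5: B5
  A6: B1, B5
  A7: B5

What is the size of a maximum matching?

5

Unit-capacity flow: source→left, listed edges, right→sink; max matching = max flow.
Augmenting path A1→B5 (+1); matched 1.
Augmenting path A3→B2 (+1); matched 2.
Augmenting path A4→B6 (+1); matched 3.
Augmenting path A6→B1 (+1); matched 4.
Augmenting path A2→B5→A1→B7 (+1); matched 5.
No augmenting path remains; maximum matching = 5.
König certificate: {A1, A3, A4, A6, B5} is a vertex cover of size 5 (every listed pair touches it), so no matching can be larger.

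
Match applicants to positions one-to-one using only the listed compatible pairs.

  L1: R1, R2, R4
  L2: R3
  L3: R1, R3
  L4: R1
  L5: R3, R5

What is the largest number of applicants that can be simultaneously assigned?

Unit-capacity flow: source→left, listed edges, right→sink; max matching = max flow.
Augmenting path L1→R1 (+1); matched 1.
Augmenting path L2→R3 (+1); matched 2.
Augmenting path L5→R5 (+1); matched 3.
Augmenting path L3→R1→L1→R2 (+1); matched 4.
No augmenting path remains; maximum matching = 4.
König certificate: {L1, L5, R1, R3} is a vertex cover of size 4 (every listed pair touches it), so no matching can be larger.

4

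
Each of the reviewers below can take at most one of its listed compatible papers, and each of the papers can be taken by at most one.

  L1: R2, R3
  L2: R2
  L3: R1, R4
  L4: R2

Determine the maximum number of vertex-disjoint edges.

Unit-capacity flow: source→left, listed edges, right→sink; max matching = max flow.
Augmenting path L1→R2 (+1); matched 1.
Augmenting path L3→R1 (+1); matched 2.
Augmenting path L2→R2→L1→R3 (+1); matched 3.
No augmenting path remains; maximum matching = 3.
König certificate: {L1, L3, R2} is a vertex cover of size 3 (every listed pair touches it), so no matching can be larger.

3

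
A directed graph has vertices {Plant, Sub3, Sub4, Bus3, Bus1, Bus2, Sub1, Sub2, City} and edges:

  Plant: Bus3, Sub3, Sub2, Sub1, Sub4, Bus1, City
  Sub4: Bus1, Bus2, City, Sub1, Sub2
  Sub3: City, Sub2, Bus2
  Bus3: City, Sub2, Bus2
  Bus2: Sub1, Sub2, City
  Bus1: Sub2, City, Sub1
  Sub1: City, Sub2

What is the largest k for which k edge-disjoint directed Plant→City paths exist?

Assign every edge capacity 1; by Menger, the answer equals the max flow.
Path Plant→City (+1); total 1.
Path Plant→Sub3→City (+1); total 2.
Path Plant→Sub4→City (+1); total 3.
Path Plant→Bus3→City (+1); total 4.
Path Plant→Bus1→City (+1); total 5.
Path Plant→Sub1→City (+1); total 6.
No residual Plant→City path; max flow = 6.
Certifying cut of size 6: {Plant→Bus1, Plant→Bus3, Plant→City, Plant→Sub1, Plant→Sub3, Plant→Sub4}.

6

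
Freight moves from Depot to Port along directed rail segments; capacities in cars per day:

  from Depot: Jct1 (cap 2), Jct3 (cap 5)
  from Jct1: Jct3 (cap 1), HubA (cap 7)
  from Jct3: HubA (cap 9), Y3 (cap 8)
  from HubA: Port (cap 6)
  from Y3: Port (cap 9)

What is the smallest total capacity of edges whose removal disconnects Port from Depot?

Augment Depot→Jct1→HubA→Port: bottleneck 2, flow now 2.
Augment Depot→Jct3→HubA→Port: bottleneck 4, flow now 6.
Augment Depot→Jct3→Y3→Port: bottleneck 1, flow now 7.
No augmenting path remains; maximum flow = 7.
By max-flow min-cut, the minimum cut capacity equals the max flow.
In the residual graph, reachable from Depot: {Depot}.
Min-cut edges: Depot→Jct1 (2), Depot→Jct3 (5); capacity 2 + 5 = 7.

7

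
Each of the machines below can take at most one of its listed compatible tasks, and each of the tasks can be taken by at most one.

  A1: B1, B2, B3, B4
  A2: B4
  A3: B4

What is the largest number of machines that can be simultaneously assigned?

Unit-capacity flow: source→left, listed edges, right→sink; max matching = max flow.
Augmenting path A1→B1 (+1); matched 1.
Augmenting path A2→B4 (+1); matched 2.
No augmenting path remains; maximum matching = 2.
König certificate: {A1, B4} is a vertex cover of size 2 (every listed pair touches it), so no matching can be larger.

2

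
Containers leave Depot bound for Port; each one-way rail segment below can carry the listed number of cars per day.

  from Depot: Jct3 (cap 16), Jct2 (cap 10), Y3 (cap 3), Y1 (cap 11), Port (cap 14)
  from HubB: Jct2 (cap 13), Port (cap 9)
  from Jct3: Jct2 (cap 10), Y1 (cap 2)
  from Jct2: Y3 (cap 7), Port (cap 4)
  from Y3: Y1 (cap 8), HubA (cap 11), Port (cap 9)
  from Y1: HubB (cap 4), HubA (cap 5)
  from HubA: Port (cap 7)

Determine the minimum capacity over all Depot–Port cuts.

37

Augment Depot→Port: bottleneck 14, flow now 14.
Augment Depot→Jct2→Port: bottleneck 4, flow now 18.
Augment Depot→Y3→Port: bottleneck 3, flow now 21.
Augment Depot→Jct2→Y3→Port: bottleneck 6, flow now 27.
Augment Depot→Y1→HubB→Port: bottleneck 4, flow now 31.
Augment Depot→Y1→HubA→Port: bottleneck 5, flow now 36.
Augment Depot→Jct3→Jct2→Y3→HubA→Port: bottleneck 1, flow now 37.
No augmenting path remains; maximum flow = 37.
By max-flow min-cut, the minimum cut capacity equals the max flow.
In the residual graph, reachable from Depot: {Depot, Jct3, Jct2, Y1}.
Min-cut edges: Depot→Y3 (3), Depot→Port (14), Jct2→Y3 (7), Jct2→Port (4), Y1→HubB (4), Y1→HubA (5); capacity 3 + 14 + 7 + 4 + 4 + 5 = 37.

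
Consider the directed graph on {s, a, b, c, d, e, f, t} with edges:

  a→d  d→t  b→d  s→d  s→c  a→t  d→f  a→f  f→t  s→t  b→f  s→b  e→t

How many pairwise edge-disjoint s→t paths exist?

3

Assign every edge capacity 1; by Menger, the answer equals the max flow.
Path s→t (+1); total 1.
Path s→d→t (+1); total 2.
Path s→b→f→t (+1); total 3.
No residual s→t path; max flow = 3.
Certifying cut of size 3: {s→b, s→d, s→t}.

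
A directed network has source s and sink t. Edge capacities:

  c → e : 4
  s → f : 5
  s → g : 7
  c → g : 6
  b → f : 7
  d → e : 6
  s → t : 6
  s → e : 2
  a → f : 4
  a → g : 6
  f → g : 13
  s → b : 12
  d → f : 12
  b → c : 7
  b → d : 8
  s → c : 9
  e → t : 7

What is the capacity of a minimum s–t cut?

13

Augment s→t: bottleneck 6, flow now 6.
Augment s→e→t: bottleneck 2, flow now 8.
Augment s→c→e→t: bottleneck 4, flow now 12.
Augment s→b→d→e→t: bottleneck 1, flow now 13.
No augmenting path remains; maximum flow = 13.
By max-flow min-cut, the minimum cut capacity equals the max flow.
In the residual graph, reachable from s: {s, b, c, d, e, f, g}.
Min-cut edges: s→t (6), e→t (7); capacity 6 + 7 = 13.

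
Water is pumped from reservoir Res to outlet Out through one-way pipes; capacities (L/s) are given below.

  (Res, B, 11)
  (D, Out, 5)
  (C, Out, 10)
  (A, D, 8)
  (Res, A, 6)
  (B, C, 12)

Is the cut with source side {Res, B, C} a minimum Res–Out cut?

No — its capacity is 16, but the minimum cut has capacity 15.

Given cut capacity: 6 + 10 = 16.
Augment Res→A→D→Out: bottleneck 5, flow now 5.
Augment Res→B→C→Out: bottleneck 10, flow now 15.
No augmenting path remains; maximum flow = 15.
In the residual graph, reachable from Res: {Res, A, B, C, D}.
Min-cut edges: C→Out (10), D→Out (5); capacity 10 + 5 = 15.
Cut capacity 16 exceeds the max flow 15, so it is not minimum.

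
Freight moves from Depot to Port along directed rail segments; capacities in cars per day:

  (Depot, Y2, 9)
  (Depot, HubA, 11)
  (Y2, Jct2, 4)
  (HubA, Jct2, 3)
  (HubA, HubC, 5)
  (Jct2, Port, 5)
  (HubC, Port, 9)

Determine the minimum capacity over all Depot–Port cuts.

Augment Depot→Y2→Jct2→Port: bottleneck 4, flow now 4.
Augment Depot→HubA→Jct2→Port: bottleneck 1, flow now 5.
Augment Depot→HubA→HubC→Port: bottleneck 5, flow now 10.
No augmenting path remains; maximum flow = 10.
By max-flow min-cut, the minimum cut capacity equals the max flow.
In the residual graph, reachable from Depot: {Depot, Y2, HubA, Jct2}.
Min-cut edges: HubA→HubC (5), Jct2→Port (5); capacity 5 + 5 = 10.

10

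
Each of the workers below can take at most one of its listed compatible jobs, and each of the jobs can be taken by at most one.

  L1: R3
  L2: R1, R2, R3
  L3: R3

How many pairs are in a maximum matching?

Unit-capacity flow: source→left, listed edges, right→sink; max matching = max flow.
Augmenting path L1→R3 (+1); matched 1.
Augmenting path L2→R1 (+1); matched 2.
No augmenting path remains; maximum matching = 2.
König certificate: {L2, R3} is a vertex cover of size 2 (every listed pair touches it), so no matching can be larger.

2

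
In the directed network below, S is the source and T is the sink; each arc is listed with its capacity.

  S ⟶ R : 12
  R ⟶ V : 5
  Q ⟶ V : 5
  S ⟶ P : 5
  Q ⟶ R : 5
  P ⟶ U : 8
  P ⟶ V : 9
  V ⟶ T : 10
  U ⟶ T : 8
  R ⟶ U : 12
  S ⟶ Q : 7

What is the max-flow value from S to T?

18

Augment S→P→U→T: bottleneck 5, flow now 5.
Augment S→Q→V→T: bottleneck 5, flow now 10.
Augment S→R→U→T: bottleneck 3, flow now 13.
Augment S→R→V→T: bottleneck 5, flow now 18.
No augmenting path remains; maximum flow = 18.
In the residual graph, reachable from S: {S, P, Q, R, U, V}.
Min-cut edges: U→T (8), V→T (10); capacity 8 + 10 = 18.
This cut is saturated, so no flow can exceed 18.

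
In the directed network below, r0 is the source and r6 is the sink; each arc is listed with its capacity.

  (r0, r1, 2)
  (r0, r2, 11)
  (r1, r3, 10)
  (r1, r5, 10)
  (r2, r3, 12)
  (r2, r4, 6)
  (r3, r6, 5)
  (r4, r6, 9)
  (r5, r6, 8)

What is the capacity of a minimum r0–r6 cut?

13

Augment r0→r1→r3→r6: bottleneck 2, flow now 2.
Augment r0→r2→r3→r6: bottleneck 3, flow now 5.
Augment r0→r2→r4→r6: bottleneck 6, flow now 11.
Augment r0→r2→r3→r1→r5→r6: bottleneck 2, flow now 13. (uses reverse residual edge)
No augmenting path remains; maximum flow = 13.
By max-flow min-cut, the minimum cut capacity equals the max flow.
In the residual graph, reachable from r0: {r0}.
Min-cut edges: r0→r1 (2), r0→r2 (11); capacity 2 + 11 = 13.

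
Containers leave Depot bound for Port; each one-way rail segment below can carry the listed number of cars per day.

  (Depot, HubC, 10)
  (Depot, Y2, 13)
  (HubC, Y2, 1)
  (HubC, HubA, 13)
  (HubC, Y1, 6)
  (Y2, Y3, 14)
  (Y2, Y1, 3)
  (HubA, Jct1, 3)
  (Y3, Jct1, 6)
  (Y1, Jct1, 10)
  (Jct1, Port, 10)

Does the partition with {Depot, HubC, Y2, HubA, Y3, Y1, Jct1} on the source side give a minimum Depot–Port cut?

Given cut capacity: 10 = 10.
Augment Depot→HubC→HubA→Jct1→Port: bottleneck 3, flow now 3.
Augment Depot→HubC→Y1→Jct1→Port: bottleneck 6, flow now 9.
Augment Depot→Y2→Y3→Jct1→Port: bottleneck 1, flow now 10.
No augmenting path remains; maximum flow = 10.
Cut capacity 10 equals the max flow, so it is a minimum cut.

Yes — it is a minimum cut (capacity 10).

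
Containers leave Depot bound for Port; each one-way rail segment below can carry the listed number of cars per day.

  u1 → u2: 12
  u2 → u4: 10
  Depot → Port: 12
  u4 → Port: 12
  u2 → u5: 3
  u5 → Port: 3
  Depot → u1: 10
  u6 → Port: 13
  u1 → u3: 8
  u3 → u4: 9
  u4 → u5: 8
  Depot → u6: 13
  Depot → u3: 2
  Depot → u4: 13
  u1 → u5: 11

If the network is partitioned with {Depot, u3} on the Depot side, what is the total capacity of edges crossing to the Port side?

Edges leaving {Depot, u3}: Depot→u1 (10), Depot→u4 (13), Depot→u6 (13), Depot→Port (12), u3→u4 (9).
Cut capacity = 10 + 13 + 13 + 12 + 9 = 57.

57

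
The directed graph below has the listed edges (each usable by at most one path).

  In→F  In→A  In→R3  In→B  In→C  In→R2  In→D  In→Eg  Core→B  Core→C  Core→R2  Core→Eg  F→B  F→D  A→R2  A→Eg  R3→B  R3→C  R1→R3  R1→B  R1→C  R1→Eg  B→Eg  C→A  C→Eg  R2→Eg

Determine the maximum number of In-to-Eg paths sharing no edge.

Assign every edge capacity 1; by Menger, the answer equals the max flow.
Path In→Eg (+1); total 1.
Path In→A→Eg (+1); total 2.
Path In→B→Eg (+1); total 3.
Path In→C→Eg (+1); total 4.
Path In→R2→Eg (+1); total 5.
No residual In→Eg path; max flow = 5.
Certifying cut of size 5: {A→Eg, B→Eg, C→Eg, In→Eg, R2→Eg}.

5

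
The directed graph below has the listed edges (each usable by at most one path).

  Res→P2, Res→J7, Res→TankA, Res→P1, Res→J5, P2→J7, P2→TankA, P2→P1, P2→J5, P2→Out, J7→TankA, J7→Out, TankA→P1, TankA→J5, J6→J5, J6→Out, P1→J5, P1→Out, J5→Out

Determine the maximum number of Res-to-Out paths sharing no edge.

Assign every edge capacity 1; by Menger, the answer equals the max flow.
Path Res→P2→Out (+1); total 1.
Path Res→J7→Out (+1); total 2.
Path Res→P1→Out (+1); total 3.
Path Res→J5→Out (+1); total 4.
No residual Res→Out path; max flow = 4.
Certifying cut of size 4: {J5→Out, P1→Out, Res→J7, Res→P2}.

4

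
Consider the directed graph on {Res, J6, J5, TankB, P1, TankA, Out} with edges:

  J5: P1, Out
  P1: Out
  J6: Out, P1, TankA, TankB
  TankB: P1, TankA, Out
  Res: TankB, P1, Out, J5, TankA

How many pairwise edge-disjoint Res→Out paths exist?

4

Assign every edge capacity 1; by Menger, the answer equals the max flow.
Path Res→Out (+1); total 1.
Path Res→J5→Out (+1); total 2.
Path Res→TankB→Out (+1); total 3.
Path Res→P1→Out (+1); total 4.
No residual Res→Out path; max flow = 4.
Certifying cut of size 4: {Res→J5, Res→Out, Res→P1, Res→TankB}.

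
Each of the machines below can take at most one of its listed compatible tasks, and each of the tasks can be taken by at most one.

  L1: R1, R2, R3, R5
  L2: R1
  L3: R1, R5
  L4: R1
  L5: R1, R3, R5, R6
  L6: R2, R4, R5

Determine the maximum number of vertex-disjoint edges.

5

Unit-capacity flow: source→left, listed edges, right→sink; max matching = max flow.
Augmenting path L1→R1 (+1); matched 1.
Augmenting path L3→R5 (+1); matched 2.
Augmenting path L5→R3 (+1); matched 3.
Augmenting path L6→R2 (+1); matched 4.
Augmenting path L2→R1→L1→R2→L6→R4 (+1); matched 5.
No augmenting path remains; maximum matching = 5.
König certificate: {L1, L3, L5, L6, R1} is a vertex cover of size 5 (every listed pair touches it), so no matching can be larger.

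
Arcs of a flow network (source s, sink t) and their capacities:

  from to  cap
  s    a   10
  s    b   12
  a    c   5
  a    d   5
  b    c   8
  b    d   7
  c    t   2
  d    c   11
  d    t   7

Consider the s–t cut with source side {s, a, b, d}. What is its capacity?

31

Edges leaving {s, a, b, d}: a→c (5), b→c (8), d→c (11), d→t (7).
Cut capacity = 5 + 8 + 11 + 7 = 31.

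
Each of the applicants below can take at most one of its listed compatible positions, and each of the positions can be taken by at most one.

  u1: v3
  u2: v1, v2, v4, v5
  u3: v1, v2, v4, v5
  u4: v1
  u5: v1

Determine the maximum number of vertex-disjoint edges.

4

Unit-capacity flow: source→left, listed edges, right→sink; max matching = max flow.
Augmenting path u1→v3 (+1); matched 1.
Augmenting path u2→v1 (+1); matched 2.
Augmenting path u3→v2 (+1); matched 3.
Augmenting path u4→v1→u2→v4 (+1); matched 4.
No augmenting path remains; maximum matching = 4.
König certificate: {u1, u2, u3, v1} is a vertex cover of size 4 (every listed pair touches it), so no matching can be larger.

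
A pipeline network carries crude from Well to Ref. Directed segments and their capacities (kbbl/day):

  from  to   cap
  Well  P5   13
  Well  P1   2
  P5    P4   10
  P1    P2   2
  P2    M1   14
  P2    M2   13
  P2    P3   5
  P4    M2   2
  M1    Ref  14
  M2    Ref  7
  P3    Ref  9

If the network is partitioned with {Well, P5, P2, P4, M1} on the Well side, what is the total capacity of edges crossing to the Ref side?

36

Edges leaving {Well, P5, P2, P4, M1}: Well→P1 (2), P2→M2 (13), P2→P3 (5), P4→M2 (2), M1→Ref (14).
Cut capacity = 2 + 13 + 5 + 2 + 14 = 36.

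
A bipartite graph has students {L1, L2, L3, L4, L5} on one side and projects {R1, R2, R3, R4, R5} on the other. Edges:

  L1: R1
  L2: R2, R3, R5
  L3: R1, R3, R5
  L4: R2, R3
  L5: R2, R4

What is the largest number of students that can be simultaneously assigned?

5

Unit-capacity flow: source→left, listed edges, right→sink; max matching = max flow.
Augmenting path L1→R1 (+1); matched 1.
Augmenting path L2→R2 (+1); matched 2.
Augmenting path L3→R3 (+1); matched 3.
Augmenting path L5→R4 (+1); matched 4.
Augmenting path L4→R2→L2→R5 (+1); matched 5.
No augmenting path remains; maximum matching = 5.
König certificate: {L1, L2, L3, L4, L5} is a vertex cover of size 5 (every listed pair touches it), so no matching can be larger.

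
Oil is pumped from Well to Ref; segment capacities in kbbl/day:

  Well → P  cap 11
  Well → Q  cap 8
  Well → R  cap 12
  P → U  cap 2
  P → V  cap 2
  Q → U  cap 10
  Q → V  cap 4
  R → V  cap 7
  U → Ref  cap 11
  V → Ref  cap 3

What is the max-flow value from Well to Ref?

13

Augment Well→P→U→Ref: bottleneck 2, flow now 2.
Augment Well→P→V→Ref: bottleneck 2, flow now 4.
Augment Well→Q→U→Ref: bottleneck 8, flow now 12.
Augment Well→R→V→Ref: bottleneck 1, flow now 13.
No augmenting path remains; maximum flow = 13.
In the residual graph, reachable from Well: {Well, P, R, V}.
Min-cut edges: Well→Q (8), P→U (2), V→Ref (3); capacity 8 + 2 + 3 = 13.
This cut is saturated, so no flow can exceed 13.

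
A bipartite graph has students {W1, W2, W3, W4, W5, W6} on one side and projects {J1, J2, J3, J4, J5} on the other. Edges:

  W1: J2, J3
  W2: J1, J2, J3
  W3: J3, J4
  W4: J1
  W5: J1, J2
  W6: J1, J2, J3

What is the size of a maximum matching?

Unit-capacity flow: source→left, listed edges, right→sink; max matching = max flow.
Augmenting path W1→J2 (+1); matched 1.
Augmenting path W2→J1 (+1); matched 2.
Augmenting path W3→J3 (+1); matched 3.
Augmenting path W6→J3→W3→J4 (+1); matched 4.
No augmenting path remains; maximum matching = 4.
König certificate: {W3, J1, J2, J3} is a vertex cover of size 4 (every listed pair touches it), so no matching can be larger.

4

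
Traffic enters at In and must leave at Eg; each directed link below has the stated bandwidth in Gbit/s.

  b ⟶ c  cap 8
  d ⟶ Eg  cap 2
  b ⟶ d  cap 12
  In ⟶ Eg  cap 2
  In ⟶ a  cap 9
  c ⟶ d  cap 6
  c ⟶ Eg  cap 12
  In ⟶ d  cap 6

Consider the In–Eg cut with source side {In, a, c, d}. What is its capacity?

Edges leaving {In, a, c, d}: In→Eg (2), c→Eg (12), d→Eg (2).
Cut capacity = 2 + 12 + 2 = 16.

16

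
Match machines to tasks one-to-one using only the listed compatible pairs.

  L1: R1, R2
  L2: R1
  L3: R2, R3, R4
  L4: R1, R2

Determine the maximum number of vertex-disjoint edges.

3

Unit-capacity flow: source→left, listed edges, right→sink; max matching = max flow.
Augmenting path L1→R1 (+1); matched 1.
Augmenting path L3→R2 (+1); matched 2.
Augmenting path L4→R2→L3→R3 (+1); matched 3.
No augmenting path remains; maximum matching = 3.
König certificate: {L3, R1, R2} is a vertex cover of size 3 (every listed pair touches it), so no matching can be larger.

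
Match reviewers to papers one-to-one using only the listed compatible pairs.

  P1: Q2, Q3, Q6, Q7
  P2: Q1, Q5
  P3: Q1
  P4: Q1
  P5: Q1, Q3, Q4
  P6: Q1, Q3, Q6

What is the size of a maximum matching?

5

Unit-capacity flow: source→left, listed edges, right→sink; max matching = max flow.
Augmenting path P1→Q2 (+1); matched 1.
Augmenting path P2→Q1 (+1); matched 2.
Augmenting path P5→Q3 (+1); matched 3.
Augmenting path P6→Q6 (+1); matched 4.
Augmenting path P3→Q1→P2→Q5 (+1); matched 5.
No augmenting path remains; maximum matching = 5.
König certificate: {P1, P2, P5, P6, Q1} is a vertex cover of size 5 (every listed pair touches it), so no matching can be larger.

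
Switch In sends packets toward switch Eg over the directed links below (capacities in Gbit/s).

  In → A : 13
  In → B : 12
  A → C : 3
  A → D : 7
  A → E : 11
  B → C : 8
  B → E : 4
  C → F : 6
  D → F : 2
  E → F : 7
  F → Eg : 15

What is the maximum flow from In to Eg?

Augment In→A→C→F→Eg: bottleneck 3, flow now 3.
Augment In→A→D→F→Eg: bottleneck 2, flow now 5.
Augment In→A→E→F→Eg: bottleneck 7, flow now 12.
Augment In→B→C→F→Eg: bottleneck 3, flow now 15.
No augmenting path remains; maximum flow = 15.
In the residual graph, reachable from In: {In, A, B, C, D, E}.
Min-cut edges: C→F (6), D→F (2), E→F (7); capacity 6 + 2 + 7 = 15.
This cut is saturated, so no flow can exceed 15.

15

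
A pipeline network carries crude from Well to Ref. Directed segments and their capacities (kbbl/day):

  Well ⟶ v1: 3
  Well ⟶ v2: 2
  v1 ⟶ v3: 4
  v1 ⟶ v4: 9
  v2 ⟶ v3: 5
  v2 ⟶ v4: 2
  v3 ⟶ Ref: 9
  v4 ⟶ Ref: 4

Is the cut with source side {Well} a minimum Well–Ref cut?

Yes — it is a minimum cut (capacity 5).

Given cut capacity: 3 + 2 = 5.
Augment Well→v1→v3→Ref: bottleneck 3, flow now 3.
Augment Well→v2→v3→Ref: bottleneck 2, flow now 5.
No augmenting path remains; maximum flow = 5.
Cut capacity 5 equals the max flow, so it is a minimum cut.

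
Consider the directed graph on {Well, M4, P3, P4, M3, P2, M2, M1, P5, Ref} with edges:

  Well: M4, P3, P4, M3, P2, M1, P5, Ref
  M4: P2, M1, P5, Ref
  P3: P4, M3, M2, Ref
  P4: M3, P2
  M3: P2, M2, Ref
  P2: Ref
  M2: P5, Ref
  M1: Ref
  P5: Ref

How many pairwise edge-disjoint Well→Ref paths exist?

8

Assign every edge capacity 1; by Menger, the answer equals the max flow.
Path Well→Ref (+1); total 1.
Path Well→M4→Ref (+1); total 2.
Path Well→P3→Ref (+1); total 3.
Path Well→M3→Ref (+1); total 4.
Path Well→P2→Ref (+1); total 5.
Path Well→M1→Ref (+1); total 6.
Path Well→P5→Ref (+1); total 7.
Path Well→P4→M3→M2→Ref (+1); total 8.
No residual Well→Ref path; max flow = 8.
Certifying cut of size 8: {Well→M1, Well→M3, Well→M4, Well→P2, Well→P3, Well→P4, Well→P5, Well→Ref}.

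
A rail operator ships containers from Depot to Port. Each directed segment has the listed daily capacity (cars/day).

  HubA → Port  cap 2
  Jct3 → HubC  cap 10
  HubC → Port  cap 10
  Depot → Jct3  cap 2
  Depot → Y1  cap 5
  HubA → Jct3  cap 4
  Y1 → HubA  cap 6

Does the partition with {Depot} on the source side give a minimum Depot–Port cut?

Given cut capacity: 2 + 5 = 7.
Augment Depot→Jct3→HubC→Port: bottleneck 2, flow now 2.
Augment Depot→Y1→HubA→Port: bottleneck 2, flow now 4.
Augment Depot→Y1→HubA→Jct3→HubC→Port: bottleneck 3, flow now 7.
No augmenting path remains; maximum flow = 7.
Cut capacity 7 equals the max flow, so it is a minimum cut.

Yes — it is a minimum cut (capacity 7).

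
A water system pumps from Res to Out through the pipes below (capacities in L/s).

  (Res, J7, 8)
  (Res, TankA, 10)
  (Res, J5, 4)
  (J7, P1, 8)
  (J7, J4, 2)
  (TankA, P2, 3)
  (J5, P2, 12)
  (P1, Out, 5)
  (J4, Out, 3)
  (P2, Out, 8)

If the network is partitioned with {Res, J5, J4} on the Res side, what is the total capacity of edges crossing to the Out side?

Edges leaving {Res, J5, J4}: Res→J7 (8), Res→TankA (10), J5→P2 (12), J4→Out (3).
Cut capacity = 8 + 10 + 12 + 3 = 33.

33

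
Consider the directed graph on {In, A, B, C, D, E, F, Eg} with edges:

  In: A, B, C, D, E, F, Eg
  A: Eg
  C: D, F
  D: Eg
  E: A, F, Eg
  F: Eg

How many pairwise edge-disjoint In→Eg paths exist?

5

Assign every edge capacity 1; by Menger, the answer equals the max flow.
Path In→Eg (+1); total 1.
Path In→A→Eg (+1); total 2.
Path In→D→Eg (+1); total 3.
Path In→E→Eg (+1); total 4.
Path In→F→Eg (+1); total 5.
No residual In→Eg path; max flow = 5.
Certifying cut of size 5: {D→Eg, F→Eg, In→A, In→E, In→Eg}.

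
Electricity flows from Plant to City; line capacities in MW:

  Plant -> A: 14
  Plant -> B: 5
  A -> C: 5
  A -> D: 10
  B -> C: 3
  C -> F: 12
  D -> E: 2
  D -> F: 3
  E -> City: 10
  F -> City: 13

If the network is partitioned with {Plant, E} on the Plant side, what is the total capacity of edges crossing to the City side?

29

Edges leaving {Plant, E}: Plant→A (14), Plant→B (5), E→City (10).
Cut capacity = 14 + 5 + 10 = 29.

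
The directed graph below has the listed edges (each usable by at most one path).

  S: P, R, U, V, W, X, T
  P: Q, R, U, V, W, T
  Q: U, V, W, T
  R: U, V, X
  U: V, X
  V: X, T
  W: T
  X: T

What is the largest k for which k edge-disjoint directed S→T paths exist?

5

Assign every edge capacity 1; by Menger, the answer equals the max flow.
Path S→T (+1); total 1.
Path S→P→T (+1); total 2.
Path S→V→T (+1); total 3.
Path S→W→T (+1); total 4.
Path S→X→T (+1); total 5.
No residual S→T path; max flow = 5.
Certifying cut of size 5: {S→P, S→T, S→W, V→T, X→T}.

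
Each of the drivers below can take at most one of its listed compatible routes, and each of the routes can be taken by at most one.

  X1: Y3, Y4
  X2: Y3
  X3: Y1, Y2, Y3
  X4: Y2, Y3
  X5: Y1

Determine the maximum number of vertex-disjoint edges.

4

Unit-capacity flow: source→left, listed edges, right→sink; max matching = max flow.
Augmenting path X1→Y3 (+1); matched 1.
Augmenting path X3→Y1 (+1); matched 2.
Augmenting path X4→Y2 (+1); matched 3.
Augmenting path X2→Y3→X1→Y4 (+1); matched 4.
No augmenting path remains; maximum matching = 4.
König certificate: {X1, Y1, Y2, Y3} is a vertex cover of size 4 (every listed pair touches it), so no matching can be larger.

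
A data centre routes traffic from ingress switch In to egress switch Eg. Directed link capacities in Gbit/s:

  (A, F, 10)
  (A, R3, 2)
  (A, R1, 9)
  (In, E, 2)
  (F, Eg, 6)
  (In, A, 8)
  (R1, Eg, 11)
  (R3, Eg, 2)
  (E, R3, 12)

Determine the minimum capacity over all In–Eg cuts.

Augment In→A→R3→Eg: bottleneck 2, flow now 2.
Augment In→A→R1→Eg: bottleneck 6, flow now 8.
Augment In→E→R3→A→R1→Eg: bottleneck 2, flow now 10. (uses reverse residual edge)
No augmenting path remains; maximum flow = 10.
By max-flow min-cut, the minimum cut capacity equals the max flow.
In the residual graph, reachable from In: {In}.
Min-cut edges: In→A (8), In→E (2); capacity 8 + 2 = 10.

10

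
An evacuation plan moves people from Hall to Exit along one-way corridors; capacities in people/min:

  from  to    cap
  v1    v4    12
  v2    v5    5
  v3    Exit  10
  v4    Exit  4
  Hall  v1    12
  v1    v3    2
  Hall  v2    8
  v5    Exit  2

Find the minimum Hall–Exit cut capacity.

8

Augment Hall→v1→v3→Exit: bottleneck 2, flow now 2.
Augment Hall→v1→v4→Exit: bottleneck 4, flow now 6.
Augment Hall→v2→v5→Exit: bottleneck 2, flow now 8.
No augmenting path remains; maximum flow = 8.
By max-flow min-cut, the minimum cut capacity equals the max flow.
In the residual graph, reachable from Hall: {Hall, v1, v2, v4, v5}.
Min-cut edges: v1→v3 (2), v4→Exit (4), v5→Exit (2); capacity 2 + 4 + 2 = 8.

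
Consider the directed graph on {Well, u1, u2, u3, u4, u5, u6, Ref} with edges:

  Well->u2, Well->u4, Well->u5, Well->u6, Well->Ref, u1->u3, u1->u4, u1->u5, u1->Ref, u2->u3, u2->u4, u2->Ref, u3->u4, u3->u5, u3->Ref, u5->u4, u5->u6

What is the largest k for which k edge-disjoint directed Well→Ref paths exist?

2

Assign every edge capacity 1; by Menger, the answer equals the max flow.
Path Well→Ref (+1); total 1.
Path Well→u2→Ref (+1); total 2.
No residual Well→Ref path; max flow = 2.
Certifying cut of size 2: {Well→Ref, Well→u2}.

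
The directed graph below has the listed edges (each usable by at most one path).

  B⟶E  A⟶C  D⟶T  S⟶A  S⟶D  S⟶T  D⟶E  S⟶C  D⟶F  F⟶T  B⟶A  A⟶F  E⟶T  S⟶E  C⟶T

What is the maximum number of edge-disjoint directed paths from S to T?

Assign every edge capacity 1; by Menger, the answer equals the max flow.
Path S→T (+1); total 1.
Path S→C→T (+1); total 2.
Path S→D→T (+1); total 3.
Path S→E→T (+1); total 4.
Path S→A→F→T (+1); total 5.
No residual S→T path; max flow = 5.
Certifying cut of size 5: {S→A, S→C, S→D, S→E, S→T}.

5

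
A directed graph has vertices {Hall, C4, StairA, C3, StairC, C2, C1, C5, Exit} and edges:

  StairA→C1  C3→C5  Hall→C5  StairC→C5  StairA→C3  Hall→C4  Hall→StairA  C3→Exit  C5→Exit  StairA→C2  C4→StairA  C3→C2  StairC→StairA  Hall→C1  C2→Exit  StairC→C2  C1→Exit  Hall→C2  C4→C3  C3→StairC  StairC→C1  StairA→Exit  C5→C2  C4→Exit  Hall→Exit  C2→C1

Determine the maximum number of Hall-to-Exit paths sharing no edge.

6

Assign every edge capacity 1; by Menger, the answer equals the max flow.
Path Hall→Exit (+1); total 1.
Path Hall→C4→Exit (+1); total 2.
Path Hall→StairA→Exit (+1); total 3.
Path Hall→C2→Exit (+1); total 4.
Path Hall→C1→Exit (+1); total 5.
Path Hall→C5→Exit (+1); total 6.
No residual Hall→Exit path; max flow = 6.
Certifying cut of size 6: {Hall→C1, Hall→C2, Hall→C4, Hall→C5, Hall→Exit, Hall→StairA}.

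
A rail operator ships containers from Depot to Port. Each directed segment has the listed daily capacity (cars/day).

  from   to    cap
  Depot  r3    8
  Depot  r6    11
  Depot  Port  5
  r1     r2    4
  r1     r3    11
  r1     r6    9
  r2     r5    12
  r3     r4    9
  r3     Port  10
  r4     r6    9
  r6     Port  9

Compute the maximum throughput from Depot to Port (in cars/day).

22

Augment Depot→Port: bottleneck 5, flow now 5.
Augment Depot→r3→Port: bottleneck 8, flow now 13.
Augment Depot→r6→Port: bottleneck 9, flow now 22.
No augmenting path remains; maximum flow = 22.
In the residual graph, reachable from Depot: {Depot, r6}.
Min-cut edges: Depot→r3 (8), Depot→Port (5), r6→Port (9); capacity 8 + 5 + 9 = 22.
This cut is saturated, so no flow can exceed 22.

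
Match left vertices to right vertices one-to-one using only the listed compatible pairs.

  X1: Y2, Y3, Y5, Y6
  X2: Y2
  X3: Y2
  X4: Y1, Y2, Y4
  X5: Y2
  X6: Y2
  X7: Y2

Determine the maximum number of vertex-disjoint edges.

Unit-capacity flow: source→left, listed edges, right→sink; max matching = max flow.
Augmenting path X1→Y2 (+1); matched 1.
Augmenting path X4→Y1 (+1); matched 2.
Augmenting path X2→Y2→X1→Y3 (+1); matched 3.
No augmenting path remains; maximum matching = 3.
König certificate: {X1, X4, Y2} is a vertex cover of size 3 (every listed pair touches it), so no matching can be larger.

3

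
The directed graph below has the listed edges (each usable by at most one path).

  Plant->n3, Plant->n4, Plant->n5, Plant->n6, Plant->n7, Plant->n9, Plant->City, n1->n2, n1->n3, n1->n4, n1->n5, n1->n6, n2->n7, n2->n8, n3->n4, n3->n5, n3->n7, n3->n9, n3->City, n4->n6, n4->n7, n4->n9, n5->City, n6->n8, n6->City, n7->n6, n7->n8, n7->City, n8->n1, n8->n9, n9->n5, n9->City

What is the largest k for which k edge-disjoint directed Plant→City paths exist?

Assign every edge capacity 1; by Menger, the answer equals the max flow.
Path Plant→City (+1); total 1.
Path Plant→n3→City (+1); total 2.
Path Plant→n5→City (+1); total 3.
Path Plant→n6→City (+1); total 4.
Path Plant→n7→City (+1); total 5.
Path Plant→n9→City (+1); total 6.
No residual Plant→City path; max flow = 6.
Certifying cut of size 6: {Plant→City, n3→City, n5→City, n6→City, n7→City, n9→City}.

6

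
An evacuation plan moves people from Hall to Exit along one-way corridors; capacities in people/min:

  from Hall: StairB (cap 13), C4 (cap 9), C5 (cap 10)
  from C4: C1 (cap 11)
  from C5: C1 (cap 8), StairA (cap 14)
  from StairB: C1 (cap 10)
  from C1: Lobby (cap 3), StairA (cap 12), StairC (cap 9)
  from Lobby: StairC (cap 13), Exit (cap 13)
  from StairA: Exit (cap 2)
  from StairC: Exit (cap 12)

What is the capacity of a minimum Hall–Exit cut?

14

Augment Hall→C5→StairA→Exit: bottleneck 2, flow now 2.
Augment Hall→C4→C1→Lobby→Exit: bottleneck 3, flow now 5.
Augment Hall→C4→C1→StairC→Exit: bottleneck 6, flow now 11.
Augment Hall→C5→C1→StairC→Exit: bottleneck 3, flow now 14.
No augmenting path remains; maximum flow = 14.
By max-flow min-cut, the minimum cut capacity equals the max flow.
In the residual graph, reachable from Hall: {Hall, C4, C5, StairB, C1, StairA}.
Min-cut edges: C1→Lobby (3), C1→StairC (9), StairA→Exit (2); capacity 3 + 9 + 2 = 14.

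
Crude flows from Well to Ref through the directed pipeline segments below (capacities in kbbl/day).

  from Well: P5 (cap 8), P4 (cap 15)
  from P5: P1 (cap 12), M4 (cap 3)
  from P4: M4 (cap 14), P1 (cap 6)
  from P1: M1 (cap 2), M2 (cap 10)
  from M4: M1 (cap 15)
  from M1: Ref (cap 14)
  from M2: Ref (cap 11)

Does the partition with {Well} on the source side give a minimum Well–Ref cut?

Yes — it is a minimum cut (capacity 23).

Given cut capacity: 8 + 15 = 23.
Augment Well→P5→P1→M1→Ref: bottleneck 2, flow now 2.
Augment Well→P5→P1→M2→Ref: bottleneck 6, flow now 8.
Augment Well→P4→P1→M2→Ref: bottleneck 4, flow now 12.
Augment Well→P4→M4→M1→Ref: bottleneck 11, flow now 23.
No augmenting path remains; maximum flow = 23.
Cut capacity 23 equals the max flow, so it is a minimum cut.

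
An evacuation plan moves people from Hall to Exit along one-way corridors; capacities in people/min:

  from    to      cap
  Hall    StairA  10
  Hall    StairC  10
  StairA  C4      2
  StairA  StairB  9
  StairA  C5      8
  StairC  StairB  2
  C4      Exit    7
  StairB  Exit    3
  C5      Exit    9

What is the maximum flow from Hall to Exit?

Augment Hall→StairA→C4→Exit: bottleneck 2, flow now 2.
Augment Hall→StairA→StairB→Exit: bottleneck 3, flow now 5.
Augment Hall→StairA→C5→Exit: bottleneck 5, flow now 10.
Augment Hall→StairC→StairB→StairA→C5→Exit: bottleneck 2, flow now 12. (uses reverse residual edge)
No augmenting path remains; maximum flow = 12.
In the residual graph, reachable from Hall: {Hall, StairC}.
Min-cut edges: Hall→StairA (10), StairC→StairB (2); capacity 10 + 2 = 12.
This cut is saturated, so no flow can exceed 12.

12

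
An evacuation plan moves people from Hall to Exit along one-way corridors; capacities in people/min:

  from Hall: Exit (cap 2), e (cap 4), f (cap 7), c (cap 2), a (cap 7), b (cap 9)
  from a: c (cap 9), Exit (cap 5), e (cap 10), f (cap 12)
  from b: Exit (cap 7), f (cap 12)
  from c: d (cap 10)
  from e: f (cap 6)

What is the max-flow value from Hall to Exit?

14

Augment Hall→Exit: bottleneck 2, flow now 2.
Augment Hall→a→Exit: bottleneck 5, flow now 7.
Augment Hall→b→Exit: bottleneck 7, flow now 14.
No augmenting path remains; maximum flow = 14.
In the residual graph, reachable from Hall: {Hall, a, b, c, d, e, f}.
Min-cut edges: Hall→Exit (2), a→Exit (5), b→Exit (7); capacity 2 + 5 + 7 = 14.
This cut is saturated, so no flow can exceed 14.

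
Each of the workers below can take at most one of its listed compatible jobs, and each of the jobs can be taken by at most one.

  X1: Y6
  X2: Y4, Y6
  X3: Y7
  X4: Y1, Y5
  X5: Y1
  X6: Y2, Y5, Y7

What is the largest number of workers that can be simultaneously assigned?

Unit-capacity flow: source→left, listed edges, right→sink; max matching = max flow.
Augmenting path X1→Y6 (+1); matched 1.
Augmenting path X2→Y4 (+1); matched 2.
Augmenting path X3→Y7 (+1); matched 3.
Augmenting path X4→Y1 (+1); matched 4.
Augmenting path X6→Y2 (+1); matched 5.
Augmenting path X5→Y1→X4→Y5 (+1); matched 6.
No augmenting path remains; maximum matching = 6.
König certificate: {X1, X2, X3, X4, X5, X6} is a vertex cover of size 6 (every listed pair touches it), so no matching can be larger.

6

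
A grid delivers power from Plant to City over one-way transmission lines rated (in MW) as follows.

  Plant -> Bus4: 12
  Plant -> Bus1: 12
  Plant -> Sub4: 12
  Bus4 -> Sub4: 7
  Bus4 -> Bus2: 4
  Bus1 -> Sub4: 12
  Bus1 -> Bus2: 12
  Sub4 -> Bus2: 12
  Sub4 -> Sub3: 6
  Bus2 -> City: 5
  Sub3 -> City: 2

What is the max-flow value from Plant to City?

7

Augment Plant→Bus4→Bus2→City: bottleneck 4, flow now 4.
Augment Plant→Bus1→Bus2→City: bottleneck 1, flow now 5.
Augment Plant→Sub4→Sub3→City: bottleneck 2, flow now 7.
No augmenting path remains; maximum flow = 7.
In the residual graph, reachable from Plant: {Plant, Bus4, Bus1, Sub4, Bus2, Sub3}.
Min-cut edges: Bus2→City (5), Sub3→City (2); capacity 5 + 2 = 7.
This cut is saturated, so no flow can exceed 7.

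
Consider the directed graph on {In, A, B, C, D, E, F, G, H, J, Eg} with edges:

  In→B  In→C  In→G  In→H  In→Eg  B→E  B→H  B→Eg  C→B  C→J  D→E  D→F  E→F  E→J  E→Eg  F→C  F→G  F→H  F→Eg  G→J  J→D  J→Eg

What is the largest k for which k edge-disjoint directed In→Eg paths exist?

Assign every edge capacity 1; by Menger, the answer equals the max flow.
Path In→Eg (+1); total 1.
Path In→B→Eg (+1); total 2.
Path In→C→J→Eg (+1); total 3.
Path In→G→J→D→E→Eg (+1); total 4.
No residual In→Eg path; max flow = 4.
Certifying cut of size 4: {In→B, In→C, In→Eg, In→G}.

4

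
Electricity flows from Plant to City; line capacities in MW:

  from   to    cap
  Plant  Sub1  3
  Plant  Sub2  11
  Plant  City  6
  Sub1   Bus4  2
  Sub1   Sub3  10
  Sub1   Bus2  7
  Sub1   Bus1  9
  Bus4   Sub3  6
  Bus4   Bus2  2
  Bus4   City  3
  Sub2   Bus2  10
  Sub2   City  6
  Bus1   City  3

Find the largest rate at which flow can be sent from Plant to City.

Augment Plant→City: bottleneck 6, flow now 6.
Augment Plant→Sub2→City: bottleneck 6, flow now 12.
Augment Plant→Sub1→Bus4→City: bottleneck 2, flow now 14.
Augment Plant→Sub1→Bus1→City: bottleneck 1, flow now 15.
No augmenting path remains; maximum flow = 15.
In the residual graph, reachable from Plant: {Plant, Sub2, Bus2}.
Min-cut edges: Plant→Sub1 (3), Plant→City (6), Sub2→City (6); capacity 3 + 6 + 6 = 15.
This cut is saturated, so no flow can exceed 15.

15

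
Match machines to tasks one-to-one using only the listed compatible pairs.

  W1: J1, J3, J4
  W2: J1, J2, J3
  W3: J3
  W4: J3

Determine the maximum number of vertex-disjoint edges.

Unit-capacity flow: source→left, listed edges, right→sink; max matching = max flow.
Augmenting path W1→J1 (+1); matched 1.
Augmenting path W2→J2 (+1); matched 2.
Augmenting path W3→J3 (+1); matched 3.
No augmenting path remains; maximum matching = 3.
König certificate: {W1, W2, J3} is a vertex cover of size 3 (every listed pair touches it), so no matching can be larger.

3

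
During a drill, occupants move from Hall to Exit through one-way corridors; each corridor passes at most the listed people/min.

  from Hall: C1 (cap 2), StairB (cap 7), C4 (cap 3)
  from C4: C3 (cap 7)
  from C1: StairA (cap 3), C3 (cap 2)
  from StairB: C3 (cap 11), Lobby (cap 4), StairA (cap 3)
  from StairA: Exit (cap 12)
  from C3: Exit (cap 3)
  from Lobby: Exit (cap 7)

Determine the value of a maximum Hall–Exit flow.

12

Augment Hall→C4→C3→Exit: bottleneck 3, flow now 3.
Augment Hall→C1→StairA→Exit: bottleneck 2, flow now 5.
Augment Hall→StairB→StairA→Exit: bottleneck 3, flow now 8.
Augment Hall→StairB→Lobby→Exit: bottleneck 4, flow now 12.
No augmenting path remains; maximum flow = 12.
In the residual graph, reachable from Hall: {Hall}.
Min-cut edges: Hall→C4 (3), Hall→C1 (2), Hall→StairB (7); capacity 3 + 2 + 7 = 12.
This cut is saturated, so no flow can exceed 12.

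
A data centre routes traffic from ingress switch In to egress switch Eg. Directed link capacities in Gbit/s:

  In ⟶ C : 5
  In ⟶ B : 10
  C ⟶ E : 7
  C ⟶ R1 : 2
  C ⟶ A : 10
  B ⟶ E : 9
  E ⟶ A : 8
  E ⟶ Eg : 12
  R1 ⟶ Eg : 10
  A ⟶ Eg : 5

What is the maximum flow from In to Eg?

Augment In→C→E→Eg: bottleneck 5, flow now 5.
Augment In→B→E→Eg: bottleneck 7, flow now 12.
Augment In→B→E→A→Eg: bottleneck 2, flow now 14.
No augmenting path remains; maximum flow = 14.
In the residual graph, reachable from In: {In, B}.
Min-cut edges: In→C (5), B→E (9); capacity 5 + 9 = 14.
This cut is saturated, so no flow can exceed 14.

14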